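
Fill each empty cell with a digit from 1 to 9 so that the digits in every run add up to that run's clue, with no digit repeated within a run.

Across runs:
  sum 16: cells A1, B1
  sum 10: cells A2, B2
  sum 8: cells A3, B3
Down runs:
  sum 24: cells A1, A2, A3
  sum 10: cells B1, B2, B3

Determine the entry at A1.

16 in 2 cells must be {7,9}; 24 in 3 cells must be {7,8,9}.
The 16 across and the 10 down share only 7, so B1 = 7.
The 8 across and the 24 down share only 7, so A3 = 7.
B3 = 8 − 7 = 1 completes the 8 across.
A1 = 16 − 7 = 9 completes the 16 across.
A2 = 24 − 16 = 8 completes the 24 down.
B2 = 10 − 8 = 2 completes the 10 across.

9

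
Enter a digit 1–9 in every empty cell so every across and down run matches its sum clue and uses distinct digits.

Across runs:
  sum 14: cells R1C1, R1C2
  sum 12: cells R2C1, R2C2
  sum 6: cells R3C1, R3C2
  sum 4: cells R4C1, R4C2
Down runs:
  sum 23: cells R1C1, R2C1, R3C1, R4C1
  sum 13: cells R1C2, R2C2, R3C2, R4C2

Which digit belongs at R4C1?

4 in 2 cells must be {1,3}.
Nothing is forced directly, so branch on R1C2, whose candidates are 5 or 6. If R1C2 = 6: that forces R1C1 = 8, R2C2 = 4, R4C2 = 1, after which R2C1 would have to be in {8} for the 12 across but in {1,2,3,4,5,6,7,9} for the 23 down — contradiction. So R1C2 = 5.
R1C1 = 14 − 5 = 9 completes the 14 across.
Nothing is forced directly, so branch on R2C2, whose candidates are 3 or 4. If R2C2 = 3: then R2C1 would have to be in {9} for the 12 across but in {1,2,3,4,5,6,7,8} for the 23 down — contradiction. So R2C2 = 4.
R2C1 = 12 − 4 = 8 completes the 12 across.
R3C2 = 1: the only remaining digit allowed by both the 6 across and the 13 down.
Given what's placed, R4C1 must be 1 to fit the 4 across and 23 down.

1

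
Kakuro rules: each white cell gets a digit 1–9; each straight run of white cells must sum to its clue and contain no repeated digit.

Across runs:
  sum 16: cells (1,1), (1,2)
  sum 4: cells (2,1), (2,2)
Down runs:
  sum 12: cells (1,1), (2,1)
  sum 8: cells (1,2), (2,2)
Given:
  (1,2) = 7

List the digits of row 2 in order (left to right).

16 in 2 cells must be {7,9}; 4 in 2 cells must be {1,3}.
(1,1) = 16 − 7 = 9 completes the 16 across.
(2,1) = 12 − 9 = 3 completes the 12 down.
(2,2) = 4 − 3 = 1 completes the 4 across.

3, 1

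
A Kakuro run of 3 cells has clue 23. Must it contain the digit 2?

The only way to make 23 from 3 distinct digits is {6,8,9}, which does not contain 2.

No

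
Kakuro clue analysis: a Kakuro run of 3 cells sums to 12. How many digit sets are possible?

3 distinct digits from 1–9 sum between 6 and 24.

7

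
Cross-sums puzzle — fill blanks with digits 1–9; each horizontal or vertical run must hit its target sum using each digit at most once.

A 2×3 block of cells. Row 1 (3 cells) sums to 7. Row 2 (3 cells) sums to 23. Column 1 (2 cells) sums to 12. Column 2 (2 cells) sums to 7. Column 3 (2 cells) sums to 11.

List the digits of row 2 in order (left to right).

8 6 9

7 in 3 cells must be {1,2,4}; 23 in 3 cells must be {6,8,9}.
The 7 across and the 12 down share only 4, so (1,1) = 4.
Given what's placed, (1,3) must be 2 to fit the 7 across and 11 down.
(2,1) = 12 − 4 = 8 completes the 12 down.
(2,2) = 6: the only remaining digit allowed by both the 23 across and the 7 down.
(2,3) = 23 − 14 = 9 completes the 23 across.
(1,2) = 7 − 6 = 1 completes the 7 across.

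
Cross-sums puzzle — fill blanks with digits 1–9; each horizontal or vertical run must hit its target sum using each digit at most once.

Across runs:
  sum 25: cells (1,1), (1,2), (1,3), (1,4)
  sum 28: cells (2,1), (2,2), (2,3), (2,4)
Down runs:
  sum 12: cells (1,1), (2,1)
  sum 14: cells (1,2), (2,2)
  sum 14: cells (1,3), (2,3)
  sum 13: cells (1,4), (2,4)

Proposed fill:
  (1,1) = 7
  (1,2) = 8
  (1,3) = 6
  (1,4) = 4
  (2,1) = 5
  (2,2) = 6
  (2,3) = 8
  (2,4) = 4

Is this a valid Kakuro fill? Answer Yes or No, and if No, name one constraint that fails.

No — the across run (2,1)–(2,4) sums to 23, not 28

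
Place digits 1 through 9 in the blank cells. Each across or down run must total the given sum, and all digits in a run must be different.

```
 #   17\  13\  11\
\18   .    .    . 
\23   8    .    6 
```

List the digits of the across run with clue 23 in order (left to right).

8, 9, 6

23 in 3 cells must be {6,8,9}; 17 in 2 cells must be {8,9}.
R1C1 = 17 − 8 = 9 completes the 17 down.
R1C3 = 11 − 6 = 5 completes the 11 down.
R2C2 = 23 − 14 = 9 completes the 23 across.
R1C2 = 18 − 14 = 4 completes the 18 across.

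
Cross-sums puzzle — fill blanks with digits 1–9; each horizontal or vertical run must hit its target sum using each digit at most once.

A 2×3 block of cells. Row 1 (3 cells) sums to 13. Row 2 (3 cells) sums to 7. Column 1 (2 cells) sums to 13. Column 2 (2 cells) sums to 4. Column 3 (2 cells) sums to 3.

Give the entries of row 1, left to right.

9 3 1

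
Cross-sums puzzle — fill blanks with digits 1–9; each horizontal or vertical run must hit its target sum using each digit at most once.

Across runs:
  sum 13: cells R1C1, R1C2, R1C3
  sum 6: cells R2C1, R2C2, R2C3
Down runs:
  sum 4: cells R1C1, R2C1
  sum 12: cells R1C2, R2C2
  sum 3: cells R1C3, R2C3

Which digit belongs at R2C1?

1

6 in 3 cells must be {1,2,3}; 4 in 2 cells must be {1,3}; 3 in 2 cells must be {1,2}.
The 6 across and the 12 down share only 3, so R2C2 = 3.
R1C2 = 12 − 3 = 9 completes the 12 down.
Given what's placed, R1C3 must be 1 to fit the 13 across and 3 down.
R2C1 = 1: the only remaining digit allowed by both the 6 across and the 4 down.
R2C3 = 6 − 4 = 2 completes the 6 across.
R1C1 = 13 − 10 = 3 completes the 13 across.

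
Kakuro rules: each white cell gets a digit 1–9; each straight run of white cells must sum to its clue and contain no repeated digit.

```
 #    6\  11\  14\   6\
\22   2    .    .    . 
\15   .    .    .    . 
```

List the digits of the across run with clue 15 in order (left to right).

R2C1 = 6 − 2 = 4 completes the 6 down.
Nothing is forced directly, so branch on R1C4, whose candidates are 4 or 5. If R1C4 = 4: that forces R1C3 = 9, after which R2C3 would have to be in {1,2,3,6,7,8} for the 15 across but in {5} for the 14 down — contradiction. So R1C4 = 5.
R2C4 = 6 − 5 = 1 completes the 6 down.
R2C3 = 8: the only remaining digit allowed by both the 15 across and the 14 down.
R1C3 = 14 − 8 = 6 completes the 14 down.
R2C2 = 15 − 13 = 2 completes the 15 across.
R1C2 = 22 − 13 = 9 completes the 22 across.

4, 2, 8, 1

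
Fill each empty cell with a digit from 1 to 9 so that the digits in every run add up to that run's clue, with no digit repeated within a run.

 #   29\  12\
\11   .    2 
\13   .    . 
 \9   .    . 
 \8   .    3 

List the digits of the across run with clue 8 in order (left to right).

5 3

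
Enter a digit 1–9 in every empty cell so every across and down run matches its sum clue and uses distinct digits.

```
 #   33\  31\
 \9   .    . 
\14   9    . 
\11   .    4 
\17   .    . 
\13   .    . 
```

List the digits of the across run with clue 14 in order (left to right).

9 5

17 in 2 cells must be {8,9}.
R2C2 = 14 − 9 = 5 completes the 14 across.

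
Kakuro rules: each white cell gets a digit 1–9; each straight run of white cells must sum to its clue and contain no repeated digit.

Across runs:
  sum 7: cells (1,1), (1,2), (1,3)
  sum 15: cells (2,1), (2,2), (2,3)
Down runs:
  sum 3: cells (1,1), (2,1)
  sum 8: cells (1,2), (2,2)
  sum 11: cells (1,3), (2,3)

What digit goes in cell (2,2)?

7 in 3 cells must be {1,2,4}; 3 in 2 cells must be {1,2}.
Nothing is forced directly, so branch on (1,3), whose candidates are 2 or 4. If (1,3) = 2: that forces (1,1) = 1, after which (1,2) would have to be in {4} for the 7 across but in {1,2,3,5,6,7} for the 8 down — contradiction. So (1,3) = 4.
(2,3) = 11 − 4 = 7 completes the 11 down.
Given what's placed, (2,1) must be 2 to fit the 15 across and 3 down.
(2,2) = 15 − 9 = 6 completes the 15 across.
(1,1) = 3 − 2 = 1 completes the 3 down.
(1,2) = 7 − 5 = 2 completes the 7 across.

6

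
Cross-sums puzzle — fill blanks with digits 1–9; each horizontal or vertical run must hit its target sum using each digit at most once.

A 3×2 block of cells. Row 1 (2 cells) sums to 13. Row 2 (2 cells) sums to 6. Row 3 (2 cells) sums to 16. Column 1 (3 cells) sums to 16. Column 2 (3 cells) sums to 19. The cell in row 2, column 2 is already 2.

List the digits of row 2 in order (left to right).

16 in 2 cells must be {7,9}.
(2,1) = 6 − 2 = 4 completes the 6 across.
(3,2) = 9: the only remaining digit allowed by both the 16 across and the 19 down.
(1,2) = 19 − 11 = 8 completes the 19 down.
(3,1) = 16 − 9 = 7 completes the 16 across.
(1,1) = 13 − 8 = 5 completes the 13 across.

4 2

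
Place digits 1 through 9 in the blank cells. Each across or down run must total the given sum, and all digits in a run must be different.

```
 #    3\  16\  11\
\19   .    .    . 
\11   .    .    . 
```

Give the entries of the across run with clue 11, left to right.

1 7 3

3 in 2 cells must be {1,2}; 16 in 2 cells must be {7,9}.
The 19 across and the 3 down share only 2, so R1C1 = 2.
Given what's placed, R1C2 must be 9 to fit the 19 across and 16 down.
R1C3 = 19 − 11 = 8 completes the 19 across.
R2C1 = 3 − 2 = 1 completes the 3 down.
R2C2 = 16 − 9 = 7 completes the 16 down.
R2C3 = 11 − 8 = 3 completes the 11 across.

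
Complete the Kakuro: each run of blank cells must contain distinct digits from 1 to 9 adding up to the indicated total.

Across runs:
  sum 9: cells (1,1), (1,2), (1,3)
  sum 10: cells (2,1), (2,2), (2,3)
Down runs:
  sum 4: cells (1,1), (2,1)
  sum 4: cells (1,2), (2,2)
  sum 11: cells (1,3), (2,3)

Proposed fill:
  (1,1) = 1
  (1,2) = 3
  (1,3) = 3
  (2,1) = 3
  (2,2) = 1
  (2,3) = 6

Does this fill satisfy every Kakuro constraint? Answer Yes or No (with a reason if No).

No — the across run (1,1)–(1,3) sums to 7, not 9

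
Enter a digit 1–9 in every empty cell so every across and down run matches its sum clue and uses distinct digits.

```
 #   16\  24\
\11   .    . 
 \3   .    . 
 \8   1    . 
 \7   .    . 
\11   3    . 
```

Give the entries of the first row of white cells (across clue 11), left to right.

6 5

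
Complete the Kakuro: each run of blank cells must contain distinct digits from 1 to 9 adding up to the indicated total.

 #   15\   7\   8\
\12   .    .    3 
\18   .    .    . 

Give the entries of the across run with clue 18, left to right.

7 6 5

R2C3 = 8 − 3 = 5 completes the 8 down.
No cell is forced outright now. R2C2 can only be 4 or 6 (the digits allowed by both its 18 across and its 7 down). If R2C2 = 4: then R1C2 would have to be in {1,2,4,5,7,8} for the 12 across but in {3} for the 7 down — contradiction. So R2C2 = 6.
R1C2 = 7 − 6 = 1 completes the 7 down.
R2C1 = 18 − 11 = 7 completes the 18 across.
R1C1 = 12 − 4 = 8 completes the 12 across.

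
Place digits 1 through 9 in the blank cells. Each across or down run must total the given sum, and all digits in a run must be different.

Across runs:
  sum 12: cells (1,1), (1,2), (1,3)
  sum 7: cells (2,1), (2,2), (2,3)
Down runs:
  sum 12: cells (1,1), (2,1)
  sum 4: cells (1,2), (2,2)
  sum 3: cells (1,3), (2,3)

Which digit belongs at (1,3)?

1

7 in 3 cells must be {1,2,4}; 4 in 2 cells must be {1,3}; 3 in 2 cells must be {1,2}.
The 7 across and the 12 down share only 4, so (2,1) = 4.
Given what's placed, (2,2) must be 1 to fit the 7 across and 4 down.
(2,3) = 7 − 5 = 2 completes the 7 across.
(1,1) = 12 − 4 = 8 completes the 12 down.
(1,2) = 4 − 1 = 3 completes the 4 down.
(1,3) = 12 − 11 = 1 completes the 12 across.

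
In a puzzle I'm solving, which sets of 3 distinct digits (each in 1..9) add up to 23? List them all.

{6,8,9}

3 distinct digits from 1–9 sum between 6 and 24.
Only one set works: {6,8,9}.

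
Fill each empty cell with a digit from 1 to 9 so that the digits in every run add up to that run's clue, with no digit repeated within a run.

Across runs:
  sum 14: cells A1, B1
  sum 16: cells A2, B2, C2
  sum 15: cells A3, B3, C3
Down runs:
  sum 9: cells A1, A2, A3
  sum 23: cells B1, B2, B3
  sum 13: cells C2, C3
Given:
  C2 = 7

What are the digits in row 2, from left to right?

23 in 3 cells must be {6,8,9}.
C3 = 13 − 7 = 6 completes the 13 down.
Given what's placed, B3 must be 8 to fit the 15 across and 23 down.
Given what's placed, B2 must be 6 to fit the 16 across and 23 down.
A3 = 15 − 14 = 1 completes the 15 across.
B1 = 23 − 14 = 9 completes the 23 down.
A2 = 16 − 13 = 3 completes the 16 across.
A1 = 14 − 9 = 5 completes the 14 across.

3 6 7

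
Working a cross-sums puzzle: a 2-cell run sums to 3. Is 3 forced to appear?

The only way to make 3 from 2 distinct digits is {1,2}, which does not contain 3.

No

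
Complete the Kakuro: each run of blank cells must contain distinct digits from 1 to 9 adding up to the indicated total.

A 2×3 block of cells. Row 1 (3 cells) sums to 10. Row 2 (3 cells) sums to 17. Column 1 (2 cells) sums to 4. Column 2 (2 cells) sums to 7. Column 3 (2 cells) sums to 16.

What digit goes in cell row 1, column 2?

4 in 2 cells must be {1,3}; 16 in 2 cells must be {7,9}.
The 10 across and the 16 down share only 7, so (1,3) = 7.
(2,3) = 16 − 7 = 9 completes the 16 down.
Given what's placed, (1,1) must be 1 to fit the 10 across and 4 down.
(1,2) = 10 − 8 = 2 completes the 10 across.
(2,1) = 4 − 1 = 3 completes the 4 down.
(2,2) = 17 − 12 = 5 completes the 17 across.

2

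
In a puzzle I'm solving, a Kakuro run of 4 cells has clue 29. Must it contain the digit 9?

The only way to make 29 from 4 distinct digits is {5,7,8,9}, which contains 9.

Yes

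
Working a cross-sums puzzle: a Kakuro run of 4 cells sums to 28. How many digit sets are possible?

4 distinct digits from 1–9 sum between 10 and 30.
Enumerating: {4,7,8,9}, {5,6,8,9}.

2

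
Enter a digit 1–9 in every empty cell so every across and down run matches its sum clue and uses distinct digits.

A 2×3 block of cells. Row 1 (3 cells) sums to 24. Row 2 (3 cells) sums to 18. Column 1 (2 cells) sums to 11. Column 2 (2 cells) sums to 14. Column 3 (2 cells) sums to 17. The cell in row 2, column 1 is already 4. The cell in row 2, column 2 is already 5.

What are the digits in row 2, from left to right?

4 5 9

24 in 3 cells must be {7,8,9}; 17 in 2 cells must be {8,9}.
(1,1) = 11 − 4 = 7 completes the 11 down.
(1,2) = 14 − 5 = 9 completes the 14 down.
(1,3) = 24 − 16 = 8 completes the 24 across.
(2,3) = 18 − 9 = 9 completes the 18 across.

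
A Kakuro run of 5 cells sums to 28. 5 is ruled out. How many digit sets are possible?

5 distinct digits from 1–9 sum between 15 and 35.
Dropping sets that contain 5.
Enumerating: {1,3,7,8,9}, {1,4,6,8,9}, {2,3,6,8,9}, {2,4,6,7,9}, {3,4,6,7,8}.

5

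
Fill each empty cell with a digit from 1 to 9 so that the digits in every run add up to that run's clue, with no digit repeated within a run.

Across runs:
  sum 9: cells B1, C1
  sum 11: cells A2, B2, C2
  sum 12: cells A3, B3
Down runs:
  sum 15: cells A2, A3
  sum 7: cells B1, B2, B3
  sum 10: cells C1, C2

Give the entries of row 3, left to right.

7 in 3 cells must be {1,2,4}.
The 12 across and the 7 down share only 4, so B3 = 4.
A3 = 12 − 4 = 8 completes the 12 across.
A2 = 15 − 8 = 7 completes the 15 down.
B2 = 1: the only remaining digit allowed by both the 11 across and the 7 down.
C2 = 11 − 8 = 3 completes the 11 across.
B1 = 7 − 5 = 2 completes the 7 down.
C1 = 9 − 2 = 7 completes the 9 across.

8, 4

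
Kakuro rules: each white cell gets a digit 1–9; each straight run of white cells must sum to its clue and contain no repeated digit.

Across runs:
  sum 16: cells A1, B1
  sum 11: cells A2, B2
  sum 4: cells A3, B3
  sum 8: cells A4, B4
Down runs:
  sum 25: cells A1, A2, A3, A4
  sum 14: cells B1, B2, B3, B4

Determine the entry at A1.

9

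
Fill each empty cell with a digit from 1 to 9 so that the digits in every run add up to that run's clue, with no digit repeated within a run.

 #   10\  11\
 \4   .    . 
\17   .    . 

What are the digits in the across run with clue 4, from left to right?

1 3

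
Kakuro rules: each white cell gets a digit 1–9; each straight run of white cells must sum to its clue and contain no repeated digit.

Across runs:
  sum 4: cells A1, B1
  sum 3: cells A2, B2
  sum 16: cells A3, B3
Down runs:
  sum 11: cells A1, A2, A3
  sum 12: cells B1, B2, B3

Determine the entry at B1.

1

4 in 2 cells must be {1,3}; 3 in 2 cells must be {1,2}; 16 in 2 cells must be {7,9}.
The 16 across and the 11 down share only 7, so A3 = 7.
B3 = 16 − 7 = 9 completes the 16 across.
Given what's placed, B1 must be 1 to fit the 4 across and 12 down.
A2 = 1: the only remaining digit allowed by both the 3 across and the 11 down.
B2 = 3 − 1 = 2 completes the 3 across.
A1 = 4 − 1 = 3 completes the 4 across.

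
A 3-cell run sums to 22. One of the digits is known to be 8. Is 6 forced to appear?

No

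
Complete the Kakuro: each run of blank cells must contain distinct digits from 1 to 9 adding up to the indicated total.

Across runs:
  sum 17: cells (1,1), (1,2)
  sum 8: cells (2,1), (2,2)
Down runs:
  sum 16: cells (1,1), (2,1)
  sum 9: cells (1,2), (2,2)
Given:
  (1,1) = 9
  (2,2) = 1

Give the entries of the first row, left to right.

9, 8

17 in 2 cells must be {8,9}; 16 in 2 cells must be {7,9}.
(1,2) = 17 − 9 = 8 completes the 17 across.
(2,1) = 8 − 1 = 7 completes the 8 across.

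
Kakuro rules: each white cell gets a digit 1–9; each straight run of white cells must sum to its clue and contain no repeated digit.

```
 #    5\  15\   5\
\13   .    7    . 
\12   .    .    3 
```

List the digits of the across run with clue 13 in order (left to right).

R1C3 = 5 − 3 = 2 completes the 5 down.
R2C2 = 15 − 7 = 8 completes the 15 down.
R1C1 = 13 − 9 = 4 completes the 13 across.
R2C1 = 12 − 11 = 1 completes the 12 across.

4 7 2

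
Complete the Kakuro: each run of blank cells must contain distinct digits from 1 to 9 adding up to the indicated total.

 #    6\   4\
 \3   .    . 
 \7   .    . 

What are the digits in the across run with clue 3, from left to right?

2 1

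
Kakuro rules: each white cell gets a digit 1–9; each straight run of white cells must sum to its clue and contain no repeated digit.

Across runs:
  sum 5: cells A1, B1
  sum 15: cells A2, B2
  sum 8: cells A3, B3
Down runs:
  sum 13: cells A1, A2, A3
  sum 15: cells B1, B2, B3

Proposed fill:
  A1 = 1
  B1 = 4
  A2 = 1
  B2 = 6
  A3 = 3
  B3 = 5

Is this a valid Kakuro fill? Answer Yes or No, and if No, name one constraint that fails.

No — the down run A1–A3 sums to 5, not 13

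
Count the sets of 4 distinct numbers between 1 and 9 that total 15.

6

4 distinct digits from 1–9 sum between 10 and 30.
Enumerating: {1,2,3,9}, {1,2,4,8}, {1,2,5,7}, {1,3,4,7}, {1,3,5,6}, {2,3,4,6}.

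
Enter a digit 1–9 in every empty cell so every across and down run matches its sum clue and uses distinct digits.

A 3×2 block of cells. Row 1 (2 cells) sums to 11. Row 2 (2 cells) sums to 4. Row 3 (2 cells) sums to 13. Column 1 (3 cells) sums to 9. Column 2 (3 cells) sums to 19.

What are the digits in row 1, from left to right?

4 in 2 cells must be {1,3}.
The 4 across and the 19 down share only 3, so (2,2) = 3.
(2,1) = 4 − 3 = 1 completes the 4 across.
Nothing is forced directly, so branch on (1,2), whose candidates are 7 or 9. If (1,2) = 7: then (1,1) would have to be in {4} for the 11 across but in {2,3,5,6} for the 9 down — contradiction. So (1,2) = 9.
(1,1) = 11 − 9 = 2 completes the 11 across.
(3,1) = 9 − 3 = 6 completes the 9 down.
(3,2) = 13 − 6 = 7 completes the 13 across.

2 9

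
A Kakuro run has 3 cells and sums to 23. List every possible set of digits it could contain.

3 distinct digits from 1–9 sum between 6 and 24.
Only one set works: {6,8,9}.

{6,8,9}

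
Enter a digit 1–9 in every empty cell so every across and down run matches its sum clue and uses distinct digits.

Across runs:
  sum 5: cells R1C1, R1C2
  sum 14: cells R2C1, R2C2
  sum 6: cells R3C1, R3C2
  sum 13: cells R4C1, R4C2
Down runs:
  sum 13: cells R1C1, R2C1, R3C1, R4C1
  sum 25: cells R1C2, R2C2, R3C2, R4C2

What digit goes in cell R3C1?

1

Nothing is forced directly, so branch on R2C1, whose candidates are 5 or 6. If R2C1 = 5: that forces R2C2 = 9, R4C1 = 4, after which R4C2 would have to be in {9} for the 13 across but in {1,2,3,4,5,6,7,8} for the 25 down — contradiction. So R2C1 = 6.
R2C2 = 14 − 6 = 8 completes the 14 across.
Given what's placed, R4C1 must be 4 to fit the 13 across and 13 down.
R4C2 = 13 − 4 = 9 completes the 13 across.
No cell is forced outright now. R1C1 can only be 1 or 2 (the digits allowed by both its 5 across and its 13 down). If R1C1 = 1: then R1C2 would have to be in {4} for the 5 across but in {1,2,3,5,6,7} for the 25 down — contradiction. So R1C1 = 2.
R1C2 = 5 − 2 = 3 completes the 5 across.
R3C1 = 13 − 12 = 1 completes the 13 down.
R3C2 = 6 − 1 = 5 completes the 6 across.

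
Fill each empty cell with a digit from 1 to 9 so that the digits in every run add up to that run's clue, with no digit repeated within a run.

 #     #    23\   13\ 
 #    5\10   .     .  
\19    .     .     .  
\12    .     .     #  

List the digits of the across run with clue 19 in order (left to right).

2 8 9

23 in 3 cells must be {6,8,9}.
Nothing is forced directly, so branch on R3C1, whose candidates are 3 or 4. If R3C1 = 4: then R2C1 would have to be in {2,3,4,5,6,7,8,9} for the 19 across but in {1} for the 5 down — contradiction. So R3C1 = 3.
R2C1 = 5 − 3 = 2 completes the 5 down.
R3C2 = 12 − 3 = 9 completes the 12 across.
R2C2 = 8: the only remaining digit allowed by both the 19 across and the 23 down.
R2C3 = 19 − 10 = 9 completes the 19 across.
R1C2 = 23 − 17 = 6 completes the 23 down.
R1C3 = 10 − 6 = 4 completes the 10 across.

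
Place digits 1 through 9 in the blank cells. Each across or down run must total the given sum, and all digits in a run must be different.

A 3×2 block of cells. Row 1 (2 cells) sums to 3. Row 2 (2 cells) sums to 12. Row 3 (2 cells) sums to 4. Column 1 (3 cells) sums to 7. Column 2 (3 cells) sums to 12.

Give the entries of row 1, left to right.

3 in 2 cells must be {1,2}; 4 in 2 cells must be {1,3}; 7 in 3 cells must be {1,2,4}.
The 12 across and the 7 down share only 4, so (2,1) = 4.
(2,2) = 12 − 4 = 8 completes the 12 across.
Given what's placed, (3,1) must be 1 to fit the 4 across and 7 down.
(3,2) = 4 − 1 = 3 completes the 4 across.
(1,1) = 7 − 5 = 2 completes the 7 down.
(1,2) = 3 − 2 = 1 completes the 3 across.

2 1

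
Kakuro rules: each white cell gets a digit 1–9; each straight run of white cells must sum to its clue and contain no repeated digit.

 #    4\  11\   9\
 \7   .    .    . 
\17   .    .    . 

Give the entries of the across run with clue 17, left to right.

3, 9, 5

7 in 3 cells must be {1,2,4}; 4 in 2 cells must be {1,3}.
The 7 across and the 4 down share only 1, so R1C1 = 1.
R2C1 = 4 − 1 = 3 completes the 4 down.
Nothing is forced directly, so branch on R1C2, whose candidates are 2 or 4. If R1C2 = 4: that forces R1C3 = 2, after which R2C2 would have to be in {5,6,8,9} for the 17 across but in {7} for the 11 down — contradiction. So R1C2 = 2.
R1C3 = 7 − 3 = 4 completes the 7 across.
R2C2 = 11 − 2 = 9 completes the 11 down.
R2C3 = 17 − 12 = 5 completes the 17 across.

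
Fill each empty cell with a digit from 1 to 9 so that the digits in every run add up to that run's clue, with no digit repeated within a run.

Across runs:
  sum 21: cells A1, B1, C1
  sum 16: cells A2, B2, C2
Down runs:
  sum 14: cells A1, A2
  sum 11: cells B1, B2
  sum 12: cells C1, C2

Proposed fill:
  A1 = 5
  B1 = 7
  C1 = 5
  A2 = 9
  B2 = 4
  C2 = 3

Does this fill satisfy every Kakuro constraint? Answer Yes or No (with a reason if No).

No — the across run A1–C1 sums to 17, not 21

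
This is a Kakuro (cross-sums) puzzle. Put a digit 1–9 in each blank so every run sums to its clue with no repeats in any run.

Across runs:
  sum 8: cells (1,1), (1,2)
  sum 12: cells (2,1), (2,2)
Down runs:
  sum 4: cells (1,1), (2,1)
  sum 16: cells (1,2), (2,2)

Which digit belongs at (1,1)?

1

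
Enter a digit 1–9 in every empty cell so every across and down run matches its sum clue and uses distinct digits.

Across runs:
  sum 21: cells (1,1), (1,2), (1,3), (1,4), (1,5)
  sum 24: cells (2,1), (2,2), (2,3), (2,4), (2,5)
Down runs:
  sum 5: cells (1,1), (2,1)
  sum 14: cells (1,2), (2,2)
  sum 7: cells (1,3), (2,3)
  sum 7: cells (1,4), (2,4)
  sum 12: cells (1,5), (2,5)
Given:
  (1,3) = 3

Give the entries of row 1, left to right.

4, 6, 3, 1, 7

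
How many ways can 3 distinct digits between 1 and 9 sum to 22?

2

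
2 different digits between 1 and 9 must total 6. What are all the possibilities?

{1,5}; {2,4}

2 distinct digits from 1–9 sum between 3 and 17.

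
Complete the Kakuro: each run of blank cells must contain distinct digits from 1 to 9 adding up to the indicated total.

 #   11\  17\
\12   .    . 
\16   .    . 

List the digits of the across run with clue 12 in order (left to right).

4, 8

16 in 2 cells must be {7,9}; 17 in 2 cells must be {8,9}.
The 16 across and the 17 down share only 9, so R2C2 = 9.
R1C2 = 17 − 9 = 8 completes the 17 down.
R2C1 = 16 − 9 = 7 completes the 16 across.
R1C1 = 12 − 8 = 4 completes the 12 across.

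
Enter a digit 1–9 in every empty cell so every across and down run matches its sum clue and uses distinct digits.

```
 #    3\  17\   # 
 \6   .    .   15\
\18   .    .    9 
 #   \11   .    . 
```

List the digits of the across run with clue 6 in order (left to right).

3 in 2 cells must be {1,2}.
R3C3 = 15 − 9 = 6 completes the 15 down.
R3C2 = 11 − 6 = 5 completes the 11 across.
Given what's placed, R1C2 must be 4 to fit the 6 across and 17 down.
R2C2 = 17 − 9 = 8 completes the 17 down.
R1C1 = 6 − 4 = 2 completes the 6 across.
R2C1 = 18 − 17 = 1 completes the 18 across.

2, 4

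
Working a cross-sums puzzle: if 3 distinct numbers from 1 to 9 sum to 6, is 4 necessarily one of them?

No

The only way to make 6 from 3 distinct digits is {1,2,3}, which does not contain 4.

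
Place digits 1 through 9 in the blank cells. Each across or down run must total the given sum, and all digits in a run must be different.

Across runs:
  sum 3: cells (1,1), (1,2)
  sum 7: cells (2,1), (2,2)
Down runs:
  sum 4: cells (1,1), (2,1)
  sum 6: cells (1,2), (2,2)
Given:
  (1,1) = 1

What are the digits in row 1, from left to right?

3 in 2 cells must be {1,2}; 4 in 2 cells must be {1,3}.
(1,2) = 3 − 1 = 2 completes the 3 across.
(2,1) = 4 − 1 = 3 completes the 4 down.
(2,2) = 7 − 3 = 4 completes the 7 across.

1, 2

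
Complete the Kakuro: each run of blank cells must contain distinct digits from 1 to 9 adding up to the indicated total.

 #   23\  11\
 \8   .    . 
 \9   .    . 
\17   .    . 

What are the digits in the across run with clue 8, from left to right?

17 in 2 cells must be {8,9}; 23 in 3 cells must be {6,8,9}.
The 8 across and the 23 down share only 6, so R1C1 = 6.
R1C2 = 8 − 6 = 2 completes the 8 across.
Given what's placed, R2C1 must be 8 to fit the 9 across and 23 down.
R2C2 = 9 − 8 = 1 completes the 9 across.
R3C1 = 23 − 14 = 9 completes the 23 down.
R3C2 = 17 − 9 = 8 completes the 17 across.

6 2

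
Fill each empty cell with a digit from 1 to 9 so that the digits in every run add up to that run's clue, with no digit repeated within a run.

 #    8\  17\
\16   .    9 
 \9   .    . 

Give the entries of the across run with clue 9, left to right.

1 8

16 in 2 cells must be {7,9}; 17 in 2 cells must be {8,9}.
R1C1 = 16 − 9 = 7 completes the 16 across.
R2C1 = 8 − 7 = 1 completes the 8 down.
R2C2 = 9 − 1 = 8 completes the 9 across.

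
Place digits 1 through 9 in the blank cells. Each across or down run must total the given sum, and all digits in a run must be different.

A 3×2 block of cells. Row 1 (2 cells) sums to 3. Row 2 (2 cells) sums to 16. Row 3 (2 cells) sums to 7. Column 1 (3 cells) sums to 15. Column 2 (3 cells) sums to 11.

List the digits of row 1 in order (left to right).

2, 1

3 in 2 cells must be {1,2}; 16 in 2 cells must be {7,9}.
The 16 across and the 11 down share only 7, so (2,2) = 7.
Given what's placed, (1,2) must be 1 to fit the 3 across and 11 down.
(2,1) = 16 − 7 = 9 completes the 16 across.
(3,2) = 11 − 8 = 3 completes the 11 down.
(1,1) = 3 − 1 = 2 completes the 3 across.
(3,1) = 7 − 3 = 4 completes the 7 across.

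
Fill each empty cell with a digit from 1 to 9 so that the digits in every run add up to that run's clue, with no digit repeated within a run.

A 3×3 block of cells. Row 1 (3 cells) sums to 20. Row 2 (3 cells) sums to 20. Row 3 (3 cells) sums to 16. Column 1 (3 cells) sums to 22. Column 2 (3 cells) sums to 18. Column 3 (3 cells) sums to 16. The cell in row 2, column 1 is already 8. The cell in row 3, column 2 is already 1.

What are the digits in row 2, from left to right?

8 9 3

(2,2) = 9: the only remaining digit allowed by both the 20 across and the 18 down.
(2,3) = 20 − 17 = 3 completes the 20 across.
Given what's placed, (3,1) must be 9 to fit the 16 across and 22 down.
(3,3) = 16 − 10 = 6 completes the 16 across.
(1,1) = 22 − 17 = 5 completes the 22 down.
(1,2) = 18 − 10 = 8 completes the 18 down.
(1,3) = 20 − 13 = 7 completes the 20 across.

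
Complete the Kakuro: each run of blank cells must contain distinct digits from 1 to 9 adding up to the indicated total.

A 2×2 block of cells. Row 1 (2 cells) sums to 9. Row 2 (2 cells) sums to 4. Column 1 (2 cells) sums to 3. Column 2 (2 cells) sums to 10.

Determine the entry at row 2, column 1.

4 in 2 cells must be {1,3}; 3 in 2 cells must be {1,2}.
The 4 across and the 3 down share only 1, so (2,1) = 1.
(2,2) = 4 − 1 = 3 completes the 4 across.
(1,1) = 3 − 1 = 2 completes the 3 down.
(1,2) = 9 − 2 = 7 completes the 9 across.

1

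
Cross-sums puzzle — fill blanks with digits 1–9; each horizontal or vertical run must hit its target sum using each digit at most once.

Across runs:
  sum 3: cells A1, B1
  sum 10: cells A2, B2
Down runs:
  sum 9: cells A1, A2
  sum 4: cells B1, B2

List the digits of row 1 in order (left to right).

3 in 2 cells must be {1,2}; 4 in 2 cells must be {1,3}.
The 3 across and the 4 down share only 1, so B1 = 1.
B2 = 4 − 1 = 3 completes the 4 down.
A1 = 3 − 1 = 2 completes the 3 across.
A2 = 10 − 3 = 7 completes the 10 across.

2 1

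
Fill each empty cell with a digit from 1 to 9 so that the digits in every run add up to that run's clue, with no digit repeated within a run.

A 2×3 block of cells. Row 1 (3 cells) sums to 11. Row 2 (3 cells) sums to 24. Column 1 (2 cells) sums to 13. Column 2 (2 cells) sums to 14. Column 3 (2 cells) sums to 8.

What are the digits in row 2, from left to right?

9 8 7

24 in 3 cells must be {7,8,9}.
The 24 across and the 8 down share only 7, so (2,3) = 7.
(1,3) = 8 − 7 = 1 completes the 8 down.
Nothing is forced directly, so branch on (1,2), whose candidates are 6 or 8. If (1,2) = 8: then (1,1) would have to be in {2} for the 11 across but in {4,5,6,7,8,9} for the 13 down — contradiction. So (1,2) = 6.
(1,1) = 11 − 7 = 4 completes the 11 across.
(2,1) = 13 − 4 = 9 completes the 13 down.
(2,2) = 24 − 16 = 8 completes the 24 across.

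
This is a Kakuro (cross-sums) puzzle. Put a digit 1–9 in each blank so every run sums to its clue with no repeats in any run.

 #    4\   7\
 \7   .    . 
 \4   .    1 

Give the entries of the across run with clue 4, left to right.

4 in 2 cells must be {1,3}.
R1C2 = 7 − 1 = 6 completes the 7 down.
R2C1 = 4 − 1 = 3 completes the 4 across.
R1C1 = 7 − 6 = 1 completes the 7 across.

3, 1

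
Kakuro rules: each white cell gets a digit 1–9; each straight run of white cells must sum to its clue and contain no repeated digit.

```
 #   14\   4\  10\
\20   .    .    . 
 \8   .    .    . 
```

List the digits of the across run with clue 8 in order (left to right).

4 in 2 cells must be {1,3}.
The 20 across and the 4 down share only 3, so R1C2 = 3.
The 8 across and the 14 down share only 5, so R2C1 = 5.
R2C2 = 4 − 3 = 1 completes the 4 down.
R2C3 = 8 − 6 = 2 completes the 8 across.
R1C1 = 14 − 5 = 9 completes the 14 down.
R1C3 = 20 − 12 = 8 completes the 20 across.

5, 1, 2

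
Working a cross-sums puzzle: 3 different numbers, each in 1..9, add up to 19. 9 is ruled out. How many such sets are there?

2

3 distinct digits from 1–9 sum between 6 and 24.
Dropping sets that contain 9.
Enumerating: {4,7,8}, {5,6,8}.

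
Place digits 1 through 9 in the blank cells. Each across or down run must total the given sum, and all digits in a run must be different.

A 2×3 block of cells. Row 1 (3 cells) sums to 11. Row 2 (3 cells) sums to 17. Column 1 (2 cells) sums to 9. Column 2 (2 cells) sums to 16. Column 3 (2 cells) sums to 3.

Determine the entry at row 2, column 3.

2

16 in 2 cells must be {7,9}; 3 in 2 cells must be {1,2}.
The 11 across and the 16 down share only 7, so (1,2) = 7.
Given what's placed, (1,3) must be 1 to fit the 11 across and 3 down.
(2,2) = 16 − 7 = 9 completes the 16 down.
(2,3) = 3 − 1 = 2 completes the 3 down.
(1,1) = 11 − 8 = 3 completes the 11 across.
(2,1) = 17 − 11 = 6 completes the 17 across.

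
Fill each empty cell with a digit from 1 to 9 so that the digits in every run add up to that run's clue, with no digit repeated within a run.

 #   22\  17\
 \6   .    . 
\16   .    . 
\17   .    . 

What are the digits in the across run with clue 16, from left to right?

9 7

16 in 2 cells must be {7,9}; 17 in 2 cells must be {8,9}.
The 6 across and the 22 down share only 5, so R1C1 = 5.
R1C2 = 6 − 5 = 1 completes the 6 across.
Given what's placed, R2C1 must be 9 to fit the 16 across and 22 down.
R2C2 = 16 − 9 = 7 completes the 16 across.
R3C1 = 22 − 14 = 8 completes the 22 down.
R3C2 = 17 − 8 = 9 completes the 17 across.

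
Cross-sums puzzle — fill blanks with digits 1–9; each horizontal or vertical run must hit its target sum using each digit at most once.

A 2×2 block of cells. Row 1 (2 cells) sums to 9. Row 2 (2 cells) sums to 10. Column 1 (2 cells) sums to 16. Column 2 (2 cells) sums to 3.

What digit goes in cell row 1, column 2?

2

16 in 2 cells must be {7,9}; 3 in 2 cells must be {1,2}.
The 9 across and the 16 down share only 7, so (1,1) = 7.
(1,2) = 9 − 7 = 2 completes the 9 across.
(2,1) = 16 − 7 = 9 completes the 16 down.
(2,2) = 10 − 9 = 1 completes the 10 across.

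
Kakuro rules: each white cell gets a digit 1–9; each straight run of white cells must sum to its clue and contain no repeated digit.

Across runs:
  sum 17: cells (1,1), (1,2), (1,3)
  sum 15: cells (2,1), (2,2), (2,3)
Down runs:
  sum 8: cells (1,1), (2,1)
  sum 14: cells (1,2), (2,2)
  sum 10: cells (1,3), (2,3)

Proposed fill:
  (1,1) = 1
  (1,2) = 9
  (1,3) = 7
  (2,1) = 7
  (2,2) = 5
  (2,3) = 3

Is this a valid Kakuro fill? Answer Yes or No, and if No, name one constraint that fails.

Across: 1+9+7=17; 7+5+3=15. Down: 1+7=8; 9+5=14; 7+3=10. No digit repeats within any run.

Yes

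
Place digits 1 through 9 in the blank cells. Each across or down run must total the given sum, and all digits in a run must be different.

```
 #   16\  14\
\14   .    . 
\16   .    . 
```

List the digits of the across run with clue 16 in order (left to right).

7 9

16 in 2 cells must be {7,9}.
The 14 across and the 16 down share only 9, so R1C1 = 9.
R1C2 = 14 − 9 = 5 completes the 14 across.
R2C1 = 16 − 9 = 7 completes the 16 down.
R2C2 = 16 − 7 = 9 completes the 16 across.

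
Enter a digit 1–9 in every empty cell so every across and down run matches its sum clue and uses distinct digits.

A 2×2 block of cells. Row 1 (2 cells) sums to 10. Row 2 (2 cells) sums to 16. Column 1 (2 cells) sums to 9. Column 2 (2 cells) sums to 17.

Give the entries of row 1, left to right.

16 in 2 cells must be {7,9}; 17 in 2 cells must be {8,9}.
The 16 across and the 9 down share only 7, so (2,1) = 7.
(2,2) = 16 − 7 = 9 completes the 16 across.
(1,1) = 9 − 7 = 2 completes the 9 down.
(1,2) = 10 − 2 = 8 completes the 10 across.

2 8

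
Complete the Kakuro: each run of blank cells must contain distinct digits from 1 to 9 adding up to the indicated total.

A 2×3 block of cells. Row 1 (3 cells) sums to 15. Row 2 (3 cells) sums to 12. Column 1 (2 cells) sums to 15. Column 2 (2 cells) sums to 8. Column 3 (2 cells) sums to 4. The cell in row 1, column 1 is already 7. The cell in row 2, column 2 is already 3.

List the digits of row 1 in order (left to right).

4 in 2 cells must be {1,3}.
(1,2) = 8 − 3 = 5 completes the 8 down.
(1,3) = 15 − 12 = 3 completes the 15 across.
(2,1) = 15 − 7 = 8 completes the 15 down.
(2,3) = 12 − 11 = 1 completes the 12 across.

7 5 3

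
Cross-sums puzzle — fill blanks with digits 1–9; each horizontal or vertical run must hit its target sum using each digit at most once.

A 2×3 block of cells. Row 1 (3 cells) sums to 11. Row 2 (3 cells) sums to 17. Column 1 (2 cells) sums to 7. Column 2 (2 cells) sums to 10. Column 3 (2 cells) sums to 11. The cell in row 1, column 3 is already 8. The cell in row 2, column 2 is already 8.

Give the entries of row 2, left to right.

(1,2) = 10 − 8 = 2 completes the 10 down.
(2,3) = 11 − 8 = 3 completes the 11 down.
(1,1) = 11 − 10 = 1 completes the 11 across.
(2,1) = 17 − 11 = 6 completes the 17 across.

6 8 3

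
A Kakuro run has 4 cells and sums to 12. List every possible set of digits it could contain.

{1,2,3,6}; {1,2,4,5}

4 distinct digits from 1–9 sum between 10 and 30.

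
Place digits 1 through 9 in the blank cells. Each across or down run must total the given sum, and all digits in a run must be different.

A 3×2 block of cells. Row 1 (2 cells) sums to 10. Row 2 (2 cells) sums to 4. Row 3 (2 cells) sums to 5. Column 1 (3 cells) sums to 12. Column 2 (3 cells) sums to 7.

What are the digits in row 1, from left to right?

4 in 2 cells must be {1,3}; 7 in 3 cells must be {1,2,4}.
The 4 across and the 7 down share only 1, so (2,2) = 1.
(2,1) = 4 − 1 = 3 completes the 4 across.
Nothing is forced directly, so branch on (1,2), whose candidates are 2 or 4. If (1,2) = 4: then (1,1) would have to be in {6} for the 10 across but in {1,2,4,5,7,8} for the 12 down — contradiction. So (1,2) = 2.
(1,1) = 10 − 2 = 8 completes the 10 across.
(3,1) = 12 − 11 = 1 completes the 12 down.
(3,2) = 5 − 1 = 4 completes the 5 across.

8 2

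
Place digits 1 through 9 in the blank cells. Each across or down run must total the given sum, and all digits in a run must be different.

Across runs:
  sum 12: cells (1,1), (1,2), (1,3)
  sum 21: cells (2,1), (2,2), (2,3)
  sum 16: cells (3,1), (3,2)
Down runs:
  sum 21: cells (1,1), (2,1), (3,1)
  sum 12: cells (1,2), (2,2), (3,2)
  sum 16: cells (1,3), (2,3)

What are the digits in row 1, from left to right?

4 1 7

16 in 2 cells must be {7,9}.
Nothing is forced directly, so branch on (1,3), whose candidates are 7 or 9. If (1,3) = 9: then (1,1) would have to be in {1,2} for the 12 across but in {4,5,6,7,8,9} for the 21 down — contradiction. So (1,3) = 7.
Given what's placed, (1,1) must be 4 to fit the 12 across and 21 down.
(1,2) = 12 − 11 = 1 completes the 12 across.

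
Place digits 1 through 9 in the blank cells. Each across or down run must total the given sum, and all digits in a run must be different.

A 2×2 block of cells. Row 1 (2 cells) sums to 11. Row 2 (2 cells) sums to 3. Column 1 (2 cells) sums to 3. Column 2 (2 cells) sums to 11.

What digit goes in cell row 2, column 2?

2

3 in 2 cells must be {1,2}.
The 11 across and the 3 down share only 2, so (1,1) = 2.
(1,2) = 11 − 2 = 9 completes the 11 across.
(2,1) = 3 − 2 = 1 completes the 3 down.
(2,2) = 3 − 1 = 2 completes the 3 across.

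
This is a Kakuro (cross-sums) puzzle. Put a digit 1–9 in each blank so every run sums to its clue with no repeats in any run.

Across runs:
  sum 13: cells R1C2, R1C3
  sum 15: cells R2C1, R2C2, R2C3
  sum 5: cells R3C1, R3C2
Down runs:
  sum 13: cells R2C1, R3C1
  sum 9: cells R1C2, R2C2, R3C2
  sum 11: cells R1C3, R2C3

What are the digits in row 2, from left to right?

9, 2, 4

The 5 across and the 13 down share only 4, so R3C1 = 4.
R3C2 = 5 − 4 = 1 completes the 5 across.
R2C1 = 13 − 4 = 9 completes the 13 down.
No cell is forced outright now. R2C2 can only be 2 or 5 (the digits allowed by both its 15 across and its 9 down). If R2C2 = 5: then R1C2 would have to be in {4,5,6,7,8,9} for the 13 across but in {3} for the 9 down — contradiction. So R2C2 = 2.
R1C2 = 9 − 3 = 6 completes the 9 down.
R1C3 = 13 − 6 = 7 completes the 13 across.
R2C3 = 15 − 11 = 4 completes the 15 across.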